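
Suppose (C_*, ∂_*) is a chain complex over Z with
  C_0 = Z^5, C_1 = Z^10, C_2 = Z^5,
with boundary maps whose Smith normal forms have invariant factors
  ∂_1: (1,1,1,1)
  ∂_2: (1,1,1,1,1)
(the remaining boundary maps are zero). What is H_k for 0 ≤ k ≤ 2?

H_0: b_0 = 5 − 0 − 4 = 1; torsion from ∂_1 factors > 1: none. So H_0 = Z.
H_1: b_1 = 10 − 4 − 5 = 1; torsion from ∂_2 factors > 1: none. So H_1 = Z.
H_2: b_2 = 5 − 5 − 0 = 0; torsion from ∂_3 factors > 1: none. So H_2 = 0.

H_0 = Z,  H_1 = Z,  H_2 = 0.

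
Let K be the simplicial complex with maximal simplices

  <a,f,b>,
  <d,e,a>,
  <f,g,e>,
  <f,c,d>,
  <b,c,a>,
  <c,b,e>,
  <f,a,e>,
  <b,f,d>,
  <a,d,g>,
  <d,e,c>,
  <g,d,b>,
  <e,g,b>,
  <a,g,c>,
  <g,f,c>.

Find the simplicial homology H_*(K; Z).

Order the vertices as a < b < c < d < e < f < g. Listing each simplex with vertices in this order, K has dimension 2 with simplices:

  0-simplices (7): a, b, c, d, e, f, g
  1-simplices (21): ab, ac, ad, ae, af, ag, bc, bd, be, bf, bg, cd, ce, cf, cg, de, df, dg, ef, eg, fg
  2-simplices (14): abc, abf, acg, ade, adg, aef, bce, bdf, bdg, beg, cde, cdf, cfg, efg

Hence C_0 ≅ Z^7, C_1 ≅ Z^21, C_2 ≅ Z^14.

Boundary ∂_1: C_1 → C_0 is given by ∂[p,q] = [q] − [p]. For instance
  ∂de = e − d.
The 7×21 boundary matrix has rank 6 and Smith normal form diag(1,1,1,1,1,1).

Boundary ∂_2: C_2 → C_1 maps a triangle to the signed sum of its edges. For instance
  ∂efg = fg − eg + ef,
  ∂abc = bc − ac + ab.
As a 21×14 matrix over Z this has rank 13, with invariant factors (1,1,1,1,1,1,1,1,1,1,1,1,1).

From H_k ≅ ker(∂_k) / im(∂_{k+1}) we obtain:

  H_0: rank C_0 − rank ∂_1 = 7 − 6 = 1, and the invariant factors of ∂_1 are all 1, so H_0 = Z.
  H_1: rank ker ∂_1 − rank ∂_2 = (21 − 6) − 13 = 2, and the invariant factors of ∂_2 are all 1, so H_1 = Z^2.
  H_2: rank ker ∂_2 − rank ∂_3 = (14 − 13) − 0 = 1, and there is no ∂_3, so H_2 = Z.

(K is a triangulation of the torus T^2.)

H_0 = Z,  H_1 = Z^2,  H_2 = Z.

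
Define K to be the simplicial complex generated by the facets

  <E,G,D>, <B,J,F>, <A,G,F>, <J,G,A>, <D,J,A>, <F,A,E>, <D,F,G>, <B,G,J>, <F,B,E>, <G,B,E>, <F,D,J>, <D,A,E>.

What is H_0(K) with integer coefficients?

We work with the vertex ordering A < B < D < E < F < G < J. The simplices of K, each written with vertices in increasing order, are:

  0-simplices (7): A, B, D, E, F, G, J
  1-simplices (18): AD, AE, AF, AG, AJ, BE, BF, BG, BJ, DE, DF, DG, DJ, EF, EG, FG, FJ, GJ
  2-simplices (12): ADE, ADJ, AEF, AFG, AGJ, BEF, BEG, BFJ, BGJ, DEG, DFG, DFJ

so the chain groups are C_0 ≅ Z^7, C_1 ≅ Z^18, C_2 ≅ Z^12.

The boundary map ∂_1: C_1 → C_0 maps an edge to its endpoints' difference, ∂[p,q] = q − p.
The 7×18 boundary matrix has rank 6 and Smith normal form diag(1,1,1,1,1,1).

Boundary ∂_2: C_2 → C_1 acts by ∂[p,q,r] = [q,r] − [p,r] + [p,q]. For instance
  ∂BGJ = GJ − BJ + BG,
  ∂AFG = FG − AG + AF.
The resulting 18×12 matrix has rank 12, and its Smith normal form has invariant factors (1,1,1,1,1,1,1,1,1,1,1,2).

From H_k ≅ ker(∂_k) / im(∂_{k+1}) we obtain:

  H_0: rank C_0 − rank ∂_1 = 7 − 6 = 1, and the invariant factors of ∂_1 are all 1, so H_0 ≅ Z.

H_0 = Z.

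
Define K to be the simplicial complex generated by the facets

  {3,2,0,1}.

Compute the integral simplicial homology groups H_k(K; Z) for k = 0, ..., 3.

H_0 ≅ Z,  H_1 = 0,  H_2 = 0,  H_3 = 0.

We work with the vertex ordering 0 < 1 < 2 < 3. The simplices of K, each written with vertices in increasing order, are:

  0-simplices (4): [0], [1], [2], [3]
  1-simplices (6): [0,1], [0,2], [0,3], [1,2], [1,3], [2,3]
  2-simplices (4): [0,1,2], [0,1,3], [0,2,3], [1,2,3]
  3-simplices (1): [0,1,2,3]

giving chain groups C_0 ≅ Z^4, C_1 ≅ Z^6, C_2 ≅ Z^4, C_3 ≅ Z^1.

Boundary ∂_1: C_1 → C_0 maps an edge to its endpoints' difference, ∂[p,q] = q − p.
As a 4×6 matrix over Z this has rank 3, with invariant factors (1,1,1).

The boundary map ∂_2: C_2 → C_1 maps a triangle to the signed sum of its edges. For instance
  ∂[0,2,3] = [2,3] − [0,3] + [0,2],
  ∂[1,2,3] = [2,3] − [1,3] + [1,2].
The 6×4 boundary matrix has rank 3 and Smith normal form diag(1,1,1).

The boundary map ∂_3: C_3 → C_2 sends each 3-simplex σ to the alternating sum Σ_i (−1)^i (σ with its i-th vertex removed). For instance
  ∂[0,1,2,3] = [1,2,3] − [0,2,3] + [0,1,3] − [0,1,2].
The 4×1 boundary matrix has rank 1 and Smith normal form diag(1).

Reading off H_k = ker ∂_k / im ∂_{k+1}:

  H_0: rank C_0 − rank ∂_1 = 4 − 3 = 1, and the invariant factors of ∂_1 are all 1, so H_0 ≅ Z.
  H_1: rank ker ∂_1 − rank ∂_2 = (6 − 3) − 3 = 0, and the invariant factors of ∂_2 are all 1, so H_1 ≅ 0.
  H_2: rank ker ∂_2 − rank ∂_3 = (4 − 3) − 1 = 0, and the invariant factors of ∂_3 are all 1, so H_2 ≅ 0.
  H_3: rank ker ∂_3 − rank ∂_4 = (1 − 1) − 0 = 0, and there is no ∂_4, so H_3 ≅ 0.

As a check, the Euler characteristic is 4 − 6 + 4 − 1 = 1, which agrees with 1 − 0 + 0 − 0 = 1.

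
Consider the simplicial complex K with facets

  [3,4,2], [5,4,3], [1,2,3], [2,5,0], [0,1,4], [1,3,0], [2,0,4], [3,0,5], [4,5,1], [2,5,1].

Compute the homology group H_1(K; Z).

H_1 = Z/2.

Order the vertices as 0 < 1 < 2 < 3 < 4 < 5. Listing each simplex with vertices in this order, K has dimension 2 with simplices:

  0-simplices (6): [0], [1], [2], [3], [4], [5]
  1-simplices (15): [0,1], [0,2], [0,3], [0,4], [0,5], [1,2], [1,3], [1,4], [1,5], [2,3], [2,4], [2,5], [3,4], [3,5], [4,5]
  2-simplices (10): [0,1,3], [0,1,4], [0,2,4], [0,2,5], [0,3,5], [1,2,3], [1,2,5], [1,4,5], [2,3,4], [3,4,5]

so the chain groups are C_0 ≅ Z^6, C_1 ≅ Z^15, C_2 ≅ Z^10.

∂_1: C_1 → C_0 maps an edge to its endpoints' difference, ∂[p,q] = q − p. For instance
  ∂[3,5] = [5] − [3].
This gives a 6×15 integer matrix of rank 5; reducing to Smith normal form yields diagonal entries (1,1,1,1,1).

∂_2: C_2 → C_1 acts by ∂[p,q,r] = [q,r] − [p,r] + [p,q]. For instance
  ∂[2,3,4] = [3,4] − [2,4] + [2,3],
  ∂[1,4,5] = [4,5] − [1,5] + [1,4].
The resulting 15×10 matrix has rank 10, and its Smith normal form has invariant factors (1,1,1,1,1,1,1,1,1,2).

From H_k ≅ ker(∂_k) / im(∂_{k+1}) we obtain:

  H_1: rank ker ∂_1 − rank ∂_2 = (15 − 5) − 10 = 0, and ∂_2 has invariant factor 2 > 1, so H_1 ≅ Z/2.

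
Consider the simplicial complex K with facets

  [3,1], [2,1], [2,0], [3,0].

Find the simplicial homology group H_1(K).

H_1 = Z.

Take the total order 0 < 1 < 2 < 3 on the vertex set. Then K (dimension 1) consists of the simplices:

  0-simplices (4): [0], [1], [2], [3]
  1-simplices (4): [0,2], [0,3], [1,2], [1,3]

so the chain groups are C_0 ≅ Z^4, C_1 ≅ Z^4.

∂_1: C_1 → C_0 maps an edge to its endpoints' difference, ∂[p,q] = q − p.
This gives a 4×4 integer matrix of rank 3; reducing to Smith normal form yields diagonal entries (1,1,1).

Computing H_k = (kernel of ∂_k) / (image of ∂_{k+1}):

  H_1: rank ker ∂_1 − rank ∂_2 = (4 − 3) − 0 = 1, and there is no ∂_2, so H_1 = Z.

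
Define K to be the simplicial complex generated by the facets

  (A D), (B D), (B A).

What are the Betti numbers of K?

b_0 = 1, b_1 = 1.

K has 3 vertices, 3 edges.
rank ∂_0 = 0, rank ∂_1 = 2 ⇒ b_0 = 3 − 0 − 2 = 1; all invariant factors of ∂_1 are 1 so no torsion. So H_0 ≅ Z.
rank ∂_1 = 2, rank ∂_2 = 0 ⇒ b_1 = 3 − 2 − 0 = 1. So H_1 ≅ Z.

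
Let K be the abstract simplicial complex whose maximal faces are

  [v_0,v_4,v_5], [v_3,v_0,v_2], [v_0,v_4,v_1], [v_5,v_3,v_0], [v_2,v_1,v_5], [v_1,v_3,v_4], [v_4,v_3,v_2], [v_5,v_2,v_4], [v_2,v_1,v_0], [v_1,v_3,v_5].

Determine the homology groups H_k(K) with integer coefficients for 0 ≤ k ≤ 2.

Take the total order v_0 < v_1 < v_2 < v_3 < v_4 < v_5 on the vertex set. Then K (dimension 2) consists of the simplices:

  0-simplices (6): [v_0], [v_1], [v_2], [v_3], [v_4], [v_5]
  1-simplices (15): (15 of them)
  2-simplices (10): [v_0,v_1,v_2], [v_0,v_1,v_4], [v_0,v_2,v_3], [v_0,v_3,v_5], [v_0,v_4,v_5], [v_1,v_2,v_5], [v_1,v_3,v_4], [v_1,v_3,v_5], [v_2,v_3,v_4], [v_2,v_4,v_5]

Hence C_0 ≅ Z^6, C_1 ≅ Z^15, C_2 ≅ Z^10.

Boundary ∂_1: C_1 → C_0 maps an edge to its endpoints' difference, ∂[p,q] = q − p.
As a 6×15 matrix over Z this has rank 5, with invariant factors (1,1,1,1,1).

∂_2: C_2 → C_1 acts by ∂[p,q,r] = [q,r] − [p,r] + [p,q]. For instance
  ∂[v_0,v_3,v_5] = [v_3,v_5] − [v_0,v_5] + [v_0,v_3],
  ∂[v_0,v_2,v_3] = [v_2,v_3] − [v_0,v_3] + [v_0,v_2].
This gives a 15×10 integer matrix of rank 10; reducing to Smith normal form yields diagonal entries (1,1,1,1,1,1,1,1,1,2).

Computing H_k = (kernel of ∂_k) / (image of ∂_{k+1}):

  H_0: rank C_0 − rank ∂_1 = 6 − 5 = 1, and the invariant factors of ∂_1 are all 1, so H_0 = Z.
  H_1: rank ker ∂_1 − rank ∂_2 = (15 − 5) − 10 = 0, and ∂_2 has invariant factor 2 > 1, so H_1 = Z_2.
  H_2: rank ker ∂_2 − rank ∂_3 = (10 − 10) − 0 = 0, and there is no ∂_3, so H_2 = 0.

As a check, the Euler characteristic is 6 − 15 + 10 = 1, which agrees with 1 − 0 + 0 = 1.

H_0 ≅ Z,  H_1 ≅ Z_2,  H_2 = 0.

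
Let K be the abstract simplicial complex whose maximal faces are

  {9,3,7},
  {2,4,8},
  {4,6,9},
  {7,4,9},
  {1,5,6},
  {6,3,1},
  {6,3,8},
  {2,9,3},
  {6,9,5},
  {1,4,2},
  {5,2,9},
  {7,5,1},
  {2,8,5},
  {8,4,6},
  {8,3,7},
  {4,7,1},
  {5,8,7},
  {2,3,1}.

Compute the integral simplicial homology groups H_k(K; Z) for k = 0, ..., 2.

H_0 ≅ Z,  H_1 ≅ Z^2,  H_2 ≅ Z.

Order the vertices as 1 < 2 < 3 < 4 < 5 < 6 < 7 < 8 < 9. Listing each simplex with vertices in this order, K has dimension 2 with simplices:

  0-simplices (9): [1], [2], [3], [4], [5], [6], [7], [8], [9]
  1-simplices (27): (27 of them)
  2-simplices (18): [1,2,3], [1,2,4], [1,3,6], [1,4,7], [1,5,6], [1,5,7], [2,3,9], [2,4,8], [2,5,8], [2,5,9], [3,6,8], [3,7,8], [3,7,9], [4,6,8], [4,6,9], [4,7,9], [5,6,9], [5,7,8]

Hence C_0 ≅ Z^9, C_1 ≅ Z^27, C_2 ≅ Z^18.

The boundary map ∂_1: C_1 → C_0 sends each edge [p,q] (with p < q) to q − p.
The 9×27 boundary matrix has rank 8 and Smith normal form diag(1,1,1,1,1,1,1,1).

Boundary ∂_2: C_2 → C_1 sends each 2-simplex [p,q,r] to [q,r] − [p,r] + [p,q]. For instance
  ∂[3,7,9] = [7,9] − [3,9] + [3,7],
  ∂[1,2,3] = [2,3] − [1,3] + [1,2].
The resulting 27×18 matrix has rank 17, and its Smith normal form has invariant factors (1,1,1,1,1,1,1,1,1,1,1,1,1,1,1,1,1).

Computing H_k = (kernel of ∂_k) / (image of ∂_{k+1}):

  H_0: rank C_0 − rank ∂_1 = 9 − 8 = 1, and the invariant factors of ∂_1 are all 1, so H_0 = Z.
  H_1: rank ker ∂_1 − rank ∂_2 = (27 − 8) − 17 = 2, and the invariant factors of ∂_2 are all 1, so H_1 = Z^2.
  H_2: rank ker ∂_2 − rank ∂_3 = (18 − 17) − 0 = 1, and there is no ∂_3, so H_2 = Z.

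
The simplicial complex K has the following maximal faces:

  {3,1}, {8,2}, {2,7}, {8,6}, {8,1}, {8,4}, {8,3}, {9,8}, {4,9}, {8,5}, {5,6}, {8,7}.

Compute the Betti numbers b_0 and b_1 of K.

K has 9 vertices, 12 edges.
rank ∂_0 = 0, rank ∂_1 = 8 ⇒ b_0 = 9 − 0 − 8 = 1; all invariant factors of ∂_1 are 1 so no torsion. So H_0 = Z.
rank ∂_1 = 8, rank ∂_2 = 0 ⇒ b_1 = 12 − 8 − 0 = 4. So H_1 = Z^4.

b_0 = 1, b_1 = 4.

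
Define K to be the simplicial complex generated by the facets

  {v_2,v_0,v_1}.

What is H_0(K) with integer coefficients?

H_0 ≅ Z.

K has 3 vertices, 3 edges, 1 triangle.
rank ∂_0 = 0, rank ∂_1 = 2 ⇒ b_0 = 3 − 0 − 2 = 1; all invariant factors of ∂_1 are 1 so no torsion. So H_0 = Z.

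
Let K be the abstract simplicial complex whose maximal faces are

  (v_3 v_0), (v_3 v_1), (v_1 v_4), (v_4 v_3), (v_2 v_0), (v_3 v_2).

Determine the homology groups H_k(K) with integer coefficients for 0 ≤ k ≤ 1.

H_0 ≅ Z,  H_1 ≅ Z^2.

We work with the vertex ordering v_0 < v_1 < v_2 < v_3 < v_4. The simplices of K, each written with vertices in increasing order, are:

  0-simplices (5): [v_0], [v_1], [v_2], [v_3], [v_4]
  1-simplices (6): [v_0,v_2], [v_0,v_3], [v_1,v_3], [v_1,v_4], [v_2,v_3], [v_3,v_4]

Hence C_0 ≅ Z^5, C_1 ≅ Z^6.

The boundary map ∂_1: C_1 → C_0 is given by ∂[p,q] = [q] − [p]. For instance
  ∂[v_3,v_4] = [v_4] − [v_3].
The 5×6 boundary matrix has rank 4 and Smith normal form diag(1,1,1,1).

Now H_k = ker ∂_k / im ∂_{k+1}, so:

  H_0: rank C_0 − rank ∂_1 = 5 − 4 = 1, and the invariant factors of ∂_1 are all 1, so H_0 ≅ Z.
  H_1: rank ker ∂_1 − rank ∂_2 = (6 − 4) − 0 = 2, and there is no ∂_2, so H_1 ≅ Z^2.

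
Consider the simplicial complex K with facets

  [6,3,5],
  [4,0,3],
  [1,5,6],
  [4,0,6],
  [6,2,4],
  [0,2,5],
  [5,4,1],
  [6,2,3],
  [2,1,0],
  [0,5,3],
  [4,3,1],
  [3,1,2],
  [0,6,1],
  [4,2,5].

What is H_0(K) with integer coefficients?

H_0 = Z.

We work with the vertex ordering 0 < 1 < 2 < 3 < 4 < 5 < 6. The simplices of K, each written with vertices in increasing order, are:

  0-simplices (7): [0], [1], [2], [3], [4], [5], [6]
  1-simplices (21): [0,1], [0,2], [0,3], [0,4], [0,5], [0,6], [1,2], [1,3], [1,4], [1,5], [1,6], [2,3], [2,4], [2,5], [2,6], [3,4], [3,5], [3,6], [4,5], [4,6], [5,6]
  2-simplices (14): [0,1,2], [0,1,6], [0,2,5], [0,3,4], [0,3,5], [0,4,6], [1,2,3], [1,3,4], [1,4,5], [1,5,6], [2,3,6], [2,4,5], [2,4,6], [3,5,6]

Hence C_0 ≅ Z^7, C_1 ≅ Z^21, C_2 ≅ Z^14.

Boundary ∂_1: C_1 → C_0 is given by ∂[p,q] = [q] − [p]. For instance
  ∂[1,4] = [4] − [1].
As a 7×21 matrix over Z this has rank 6, with invariant factors (1,1,1,1,1,1).

Boundary ∂_2: C_2 → C_1 sends each 2-simplex [p,q,r] to [q,r] − [p,r] + [p,q]. For instance
  ∂[2,3,6] = [3,6] − [2,6] + [2,3],
  ∂[0,1,2] = [1,2] − [0,2] + [0,1].
The resulting 21×14 matrix has rank 13, and its Smith normal form has invariant factors (1,1,1,1,1,1,1,1,1,1,1,1,1).

Now H_k = ker ∂_k / im ∂_{k+1}, so:

  H_0: rank C_0 − rank ∂_1 = 7 − 6 = 1, and the invariant factors of ∂_1 are all 1, so H_0 = Z.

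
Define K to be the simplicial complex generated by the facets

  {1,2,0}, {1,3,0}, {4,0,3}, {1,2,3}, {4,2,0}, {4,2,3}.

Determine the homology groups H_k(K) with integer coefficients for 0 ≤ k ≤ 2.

Order the vertices as 0 < 1 < 2 < 3 < 4. Listing each simplex with vertices in this order, K has dimension 2 with simplices:

  0-simplices (5): [0], [1], [2], [3], [4]
  1-simplices (9): [0,1], [0,2], [0,3], [0,4], [1,2], [1,3], [2,3], [2,4], [3,4]
  2-simplices (6): [0,1,2], [0,1,3], [0,2,4], [0,3,4], [1,2,3], [2,3,4]

Hence C_0 ≅ Z^5, C_1 ≅ Z^9, C_2 ≅ Z^6.

The boundary map ∂_1: C_1 → C_0 is given by ∂[p,q] = [q] − [p].
The resulting 5×9 matrix has rank 4, and its Smith normal form has invariant factors (1,1,1,1).

Boundary ∂_2: C_2 → C_1 acts by ∂[p,q,r] = [q,r] − [p,r] + [p,q]. For instance
  ∂[0,2,4] = [2,4] − [0,4] + [0,2],
  ∂[0,3,4] = [3,4] − [0,4] + [0,3].
The resulting 9×6 matrix has rank 5, and its Smith normal form has invariant factors (1,1,1,1,1).

Reading off H_k = ker ∂_k / im ∂_{k+1}:

  H_0: rank C_0 − rank ∂_1 = 5 − 4 = 1, and the invariant factors of ∂_1 are all 1, so H_0 ≅ Z.
  H_1: rank ker ∂_1 − rank ∂_2 = (9 − 4) − 5 = 0, and the invariant factors of ∂_2 are all 1, so H_1 ≅ 0.
  H_2: rank ker ∂_2 − rank ∂_3 = (6 − 5) − 0 = 1, and there is no ∂_3, so H_2 ≅ Z.

(K is a triangulation of the 2-sphere S^2.)

H_0 ≅ Z,  H_1 = 0,  H_2 ≅ Z.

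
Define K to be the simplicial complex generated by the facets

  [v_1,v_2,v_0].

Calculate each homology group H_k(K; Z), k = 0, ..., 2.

H_0 ≅ Z,  H_1 = 0,  H_2 = 0.

Order the vertices as v_0 < v_1 < v_2. Listing each simplex with vertices in this order, K has dimension 2 with simplices:

  0-simplices (3): [v_0], [v_1], [v_2]
  1-simplices (3): [v_0,v_1], [v_0,v_2], [v_1,v_2]
  2-simplices (1): [v_0,v_1,v_2]

Hence C_0 ≅ Z^3, C_1 ≅ Z^3, C_2 ≅ Z^1.

∂_1: C_1 → C_0 is given by ∂[p,q] = [q] − [p]. For instance
  ∂[v_0,v_1] = [v_1] − [v_0].
This gives a 3×3 integer matrix of rank 2; reducing to Smith normal form yields diagonal entries (1,1).

Boundary ∂_2: C_2 → C_1 maps a triangle to the signed sum of its edges. For instance
  ∂[v_0,v_1,v_2] = [v_1,v_2] − [v_0,v_2] + [v_0,v_1].
This gives a 3×1 integer matrix of rank 1; reducing to Smith normal form yields diagonal entries (1).

From H_k ≅ ker(∂_k) / im(∂_{k+1}) we obtain:

  H_0: rank C_0 − rank ∂_1 = 3 − 2 = 1, and the invariant factors of ∂_1 are all 1, so H_0 ≅ Z.
  H_1: rank ker ∂_1 − rank ∂_2 = (3 − 2) − 1 = 0, and the invariant factors of ∂_2 are all 1, so H_1 ≅ 0.
  H_2: rank ker ∂_2 − rank ∂_3 = (1 − 1) − 0 = 0, and there is no ∂_3, so H_2 ≅ 0.

As a check, the Euler characteristic is 3 − 3 + 1 = 1, which agrees with 1 − 0 + 0 = 1.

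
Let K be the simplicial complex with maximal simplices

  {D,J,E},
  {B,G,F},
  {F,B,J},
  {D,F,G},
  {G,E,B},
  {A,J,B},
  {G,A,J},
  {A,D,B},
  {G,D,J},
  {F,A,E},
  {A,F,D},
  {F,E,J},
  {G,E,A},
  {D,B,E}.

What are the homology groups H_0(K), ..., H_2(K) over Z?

H_0 ≅ Z,  H_1 ≅ Z^2,  H_2 ≅ Z.

We work with the vertex ordering A < B < D < E < F < G < J. The simplices of K, each written with vertices in increasing order, are:

  0-simplices (7): A, B, D, E, F, G, J
  1-simplices (21): AB, AD, AE, AF, AG, AJ, BD, BE, BF, BG, BJ, DE, DF, DG, DJ, EF, EG, EJ, FG, FJ, GJ
  2-simplices (14): ABD, ABJ, ADF, AEF, AEG, AGJ, BDE, BEG, BFG, BFJ, DEJ, DFG, DGJ, EFJ

so the chain groups are C_0 ≅ Z^7, C_1 ≅ Z^21, C_2 ≅ Z^14.

Boundary ∂_1: C_1 → C_0 sends each edge [p,q] (with p < q) to q − p. For instance
  ∂BF = F − B.
This gives a 7×21 integer matrix of rank 6; reducing to Smith normal form yields diagonal entries (1,1,1,1,1,1).

The boundary map ∂_2: C_2 → C_1 maps a triangle to the signed sum of its edges. For instance
  ∂BEG = EG − BG + BE,
  ∂BDE = DE − BE + BD.
The 21×14 boundary matrix has rank 13 and Smith normal form diag(1,1,1,1,1,1,1,1,1,1,1,1,1).

Now H_k = ker ∂_k / im ∂_{k+1}, so:

  H_0: rank C_0 − rank ∂_1 = 7 − 6 = 1, and the invariant factors of ∂_1 are all 1, so H_0 = Z.
  H_1: rank ker ∂_1 − rank ∂_2 = (21 − 6) − 13 = 2, and the invariant factors of ∂_2 are all 1, so H_1 = Z^2.
  H_2: rank ker ∂_2 − rank ∂_3 = (14 − 13) − 0 = 1, and there is no ∂_3, so H_2 = Z.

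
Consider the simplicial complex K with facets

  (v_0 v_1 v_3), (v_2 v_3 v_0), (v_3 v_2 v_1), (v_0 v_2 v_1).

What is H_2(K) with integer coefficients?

H_2 = Z.

We work with the vertex ordering v_0 < v_1 < v_2 < v_3. The simplices of K, each written with vertices in increasing order, are:

  0-simplices (4): [v_0], [v_1], [v_2], [v_3]
  1-simplices (6): [v_0,v_1], [v_0,v_2], [v_0,v_3], [v_1,v_2], [v_1,v_3], [v_2,v_3]
  2-simplices (4): [v_0,v_1,v_2], [v_0,v_1,v_3], [v_0,v_2,v_3], [v_1,v_2,v_3]

so the chain groups are C_0 ≅ Z^4, C_1 ≅ Z^6, C_2 ≅ Z^4.

The boundary map ∂_1: C_1 → C_0 maps an edge to its endpoints' difference, ∂[p,q] = q − p.
As a 4×6 matrix over Z this has rank 3, with invariant factors (1,1,1).

Boundary ∂_2: C_2 → C_1 acts by ∂[p,q,r] = [q,r] − [p,r] + [p,q]. For instance
  ∂[v_0,v_1,v_3] = [v_1,v_3] − [v_0,v_3] + [v_0,v_1],
  ∂[v_0,v_2,v_3] = [v_2,v_3] − [v_0,v_3] + [v_0,v_2].
The resulting 6×4 matrix has rank 3, and its Smith normal form has invariant factors (1,1,1).

Reading off H_k = ker ∂_k / im ∂_{k+1}:

  H_2: rank ker ∂_2 − rank ∂_3 = (4 − 3) − 0 = 1, and there is no ∂_3, so H_2 = Z.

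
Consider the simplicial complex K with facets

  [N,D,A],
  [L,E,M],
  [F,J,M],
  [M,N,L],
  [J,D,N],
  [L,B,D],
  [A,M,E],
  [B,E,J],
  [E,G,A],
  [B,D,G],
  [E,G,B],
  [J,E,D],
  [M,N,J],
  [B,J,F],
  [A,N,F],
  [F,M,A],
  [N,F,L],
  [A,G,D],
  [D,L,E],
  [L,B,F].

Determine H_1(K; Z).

H_1 ≅ Z ⊕ Z_2.

Take the total order A < B < D < E < F < G < J < L < M < N on the vertex set. Then K (dimension 2) consists of the simplices:

  0-simplices (10): A, B, D, E, F, G, J, L, M, N
  1-simplices (30): AD, AE, AF, AG, AM, AN, BD, BE, BF, BG, BJ, BL, DE, DG, DJ, DL, DN, EG, EJ, EL, EM, FJ, FL, FM, FN, JM, JN, LM, LN, MN
  2-simplices (20): ADG, ADN, AEG, AEM, AFM, AFN, BDG, BDL, BEG, BEJ, BFJ, BFL, DEJ, DEL, DJN, ELM, FJM, FLN, JMN, LMN

Hence C_0 ≅ Z^10, C_1 ≅ Z^30, C_2 ≅ Z^20.

∂_1: C_1 → C_0 maps an edge to its endpoints' difference, ∂[p,q] = q − p. For instance
  ∂EJ = J − E.
This gives a 10×30 integer matrix of rank 9; reducing to Smith normal form yields diagonal entries (1,1,1,1,1,1,1,1,1).

∂_2: C_2 → C_1 acts by ∂[p,q,r] = [q,r] − [p,r] + [p,q]. For instance
  ∂BFL = FL − BL + BF,
  ∂BEG = EG − BG + BE.
As a 30×20 matrix over Z this has rank 20, with invariant factors (1,1,1,1,1,1,1,1,1,1,1,1,1,1,1,1,1,1,1,2).

From H_k ≅ ker(∂_k) / im(∂_{k+1}) we obtain:

  H_1: rank ker ∂_1 − rank ∂_2 = (30 − 9) − 20 = 1, and ∂_2 has invariant factor 2 > 1, so H_1 = Z ⊕ Z_2.

(K is a triangulation of the Klein bottle.)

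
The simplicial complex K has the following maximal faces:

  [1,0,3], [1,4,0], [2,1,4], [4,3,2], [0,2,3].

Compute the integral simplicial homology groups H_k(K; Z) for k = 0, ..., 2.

H_0 = Z,  H_1 = Z,  H_2 = 0.

Fix the vertex order 0 < 1 < 2 < 3 < 4 and write every simplex with vertices in increasing order. Then dim K = 2 and the simplices of K are:

  0-simplices (5): [0], [1], [2], [3], [4]
  1-simplices (10): [0,1], [0,2], [0,3], [0,4], [1,2], [1,3], [1,4], [2,3], [2,4], [3,4]
  2-simplices (5): [0,1,3], [0,1,4], [0,2,3], [1,2,4], [2,3,4]

so the chain groups are C_0 ≅ Z^5, C_1 ≅ Z^10, C_2 ≅ Z^5.

Boundary ∂_1: C_1 → C_0 maps an edge to its endpoints' difference, ∂[p,q] = q − p. For instance
  ∂[2,4] = [4] − [2].
The resulting 5×10 matrix has rank 4, and its Smith normal form has invariant factors (1,1,1,1).

Boundary ∂_2: C_2 → C_1 sends each 2-simplex [p,q,r] to [q,r] − [p,r] + [p,q]. For instance
  ∂[0,1,3] = [1,3] − [0,3] + [0,1],
  ∂[2,3,4] = [3,4] − [2,4] + [2,3].
This gives a 10×5 integer matrix of rank 5; reducing to Smith normal form yields diagonal entries (1,1,1,1,1).

Computing H_k = (kernel of ∂_k) / (image of ∂_{k+1}):

  H_0: rank C_0 − rank ∂_1 = 5 − 4 = 1, and the invariant factors of ∂_1 are all 1, so H_0 ≅ Z.
  H_1: rank ker ∂_1 − rank ∂_2 = (10 − 4) − 5 = 1, and the invariant factors of ∂_2 are all 1, so H_1 ≅ Z.
  H_2: rank ker ∂_2 − rank ∂_3 = (5 − 5) − 0 = 0, and there is no ∂_3, so H_2 ≅ 0.

(K is a triangulation of the Möbius band.)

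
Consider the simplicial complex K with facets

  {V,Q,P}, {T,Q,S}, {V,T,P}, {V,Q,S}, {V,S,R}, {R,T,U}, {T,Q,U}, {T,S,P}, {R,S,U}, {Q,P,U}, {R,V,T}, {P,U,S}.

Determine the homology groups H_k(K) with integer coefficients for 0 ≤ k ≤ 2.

We work with the vertex ordering P < Q < R < S < T < U < V. The simplices of K, each written with vertices in increasing order, are:

  0-simplices (7): P, Q, R, S, T, U, V
  1-simplices (18): PQ, PS, PT, PU, PV, QS, QT, QU, QV, RS, RT, RU, RV, ST, SU, SV, TU, TV
  2-simplices (12): PQU, PQV, PST, PSU, PTV, QST, QSV, QTU, RSU, RSV, RTU, RTV

so the chain groups are C_0 ≅ Z^7, C_1 ≅ Z^18, C_2 ≅ Z^12.

∂_1: C_1 → C_0 maps an edge to its endpoints' difference, ∂[p,q] = q − p.
The 7×18 boundary matrix has rank 6 and Smith normal form diag(1,1,1,1,1,1).

The boundary map ∂_2: C_2 → C_1 sends each 2-simplex [p,q,r] to [q,r] − [p,r] + [p,q]. For instance
  ∂PQU = QU − PU + PQ,
  ∂PST = ST − PT + PS.
This gives a 18×12 integer matrix of rank 12; reducing to Smith normal form yields diagonal entries (1,1,1,1,1,1,1,1,1,1,1,2).

Now H_k = ker ∂_k / im ∂_{k+1}, so:

  H_0: rank C_0 − rank ∂_1 = 7 − 6 = 1, and the invariant factors of ∂_1 are all 1, so H_0 = Z.
  H_1: rank ker ∂_1 − rank ∂_2 = (18 − 6) − 12 = 0, and ∂_2 has invariant factor 2 > 1, so H_1 = Z/2.
  H_2: rank ker ∂_2 − rank ∂_3 = (12 − 12) − 0 = 0, and there is no ∂_3, so H_2 = 0.

As a check, the Euler characteristic is 7 − 18 + 12 = 1, which agrees with 1 − 0 + 0 = 1.

H_0 ≅ Z,  H_1 ≅ Z/2,  H_2 = 0.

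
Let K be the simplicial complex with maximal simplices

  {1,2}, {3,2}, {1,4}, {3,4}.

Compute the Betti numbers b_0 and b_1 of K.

Order the vertices as 1 < 2 < 3 < 4. Listing each simplex with vertices in this order, K has dimension 1 with simplices:

  0-simplices (4): [1], [2], [3], [4]
  1-simplices (4): [1,2], [1,4], [2,3], [3,4]

so the chain groups are C_0 ≅ Z^4, C_1 ≅ Z^4.

∂_1: C_1 → C_0 sends each edge [p,q] (with p < q) to q − p. For instance
  ∂[1,4] = [4] − [1].
As a 4×4 matrix over Z this has rank 3, with invariant factors (1,1,1).

Computing H_k = (kernel of ∂_k) / (image of ∂_{k+1}):

  H_0: rank C_0 − rank ∂_1 = 4 − 3 = 1, and the invariant factors of ∂_1 are all 1, so H_0 = Z.
  H_1: rank ker ∂_1 − rank ∂_2 = (4 − 3) − 0 = 1, and there is no ∂_2, so H_1 = Z.

(K is a triangulation of the circle S^1.)

Hence the Betti numbers are b_0 = 1, b_1 = 1.

b_0 = 1, b_1 = 1.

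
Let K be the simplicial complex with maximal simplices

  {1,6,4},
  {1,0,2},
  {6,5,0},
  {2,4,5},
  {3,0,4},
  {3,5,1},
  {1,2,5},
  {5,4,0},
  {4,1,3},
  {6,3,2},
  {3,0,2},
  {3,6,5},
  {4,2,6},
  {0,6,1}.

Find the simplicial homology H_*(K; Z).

H_0 = Z,  H_1 = Z^2,  H_2 = Z.

Order the vertices as 0 < 1 < 2 < 3 < 4 < 5 < 6. Listing each simplex with vertices in this order, K has dimension 2 with simplices:

  0-simplices (7): [0], [1], [2], [3], [4], [5], [6]
  1-simplices (21): [0,1], [0,2], [0,3], [0,4], [0,5], [0,6], [1,2], [1,3], [1,4], [1,5], [1,6], [2,3], [2,4], [2,5], [2,6], [3,4], [3,5], [3,6], [4,5], [4,6], [5,6]
  2-simplices (14): [0,1,2], [0,1,6], [0,2,3], [0,3,4], [0,4,5], [0,5,6], [1,2,5], [1,3,4], [1,3,5], [1,4,6], [2,3,6], [2,4,5], [2,4,6], [3,5,6]

giving chain groups C_0 ≅ Z^7, C_1 ≅ Z^21, C_2 ≅ Z^14.

∂_1: C_1 → C_0 maps an edge to its endpoints' difference, ∂[p,q] = q − p. For instance
  ∂[4,6] = [6] − [4].
This gives a 7×21 integer matrix of rank 6; reducing to Smith normal form yields diagonal entries (1,1,1,1,1,1).

Boundary ∂_2: C_2 → C_1 acts by ∂[p,q,r] = [q,r] − [p,r] + [p,q]. For instance
  ∂[0,1,6] = [1,6] − [0,6] + [0,1],
  ∂[3,5,6] = [5,6] − [3,6] + [3,5].
This gives a 21×14 integer matrix of rank 13; reducing to Smith normal form yields diagonal entries (1,1,1,1,1,1,1,1,1,1,1,1,1).

Reading off H_k = ker ∂_k / im ∂_{k+1}:

  H_0: rank C_0 − rank ∂_1 = 7 − 6 = 1, and the invariant factors of ∂_1 are all 1, so H_0 = Z.
  H_1: rank ker ∂_1 − rank ∂_2 = (21 − 6) − 13 = 2, and the invariant factors of ∂_2 are all 1, so H_1 = Z^2.
  H_2: rank ker ∂_2 − rank ∂_3 = (14 − 13) − 0 = 1, and there is no ∂_3, so H_2 = Z.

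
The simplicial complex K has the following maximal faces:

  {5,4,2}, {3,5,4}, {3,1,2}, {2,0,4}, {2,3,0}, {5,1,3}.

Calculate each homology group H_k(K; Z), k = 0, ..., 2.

H_0 ≅ Z,  H_1 ≅ Z,  H_2 = 0.

Take the total order 0 < 1 < 2 < 3 < 4 < 5 on the vertex set. Then K (dimension 2) consists of the simplices:

  0-simplices (6): [0], [1], [2], [3], [4], [5]
  1-simplices (12): [0,2], [0,3], [0,4], [1,2], [1,3], [1,5], [2,3], [2,4], [2,5], [3,4], [3,5], [4,5]
  2-simplices (6): [0,2,3], [0,2,4], [1,2,3], [1,3,5], [2,4,5], [3,4,5]

Hence C_0 ≅ Z^6, C_1 ≅ Z^12, C_2 ≅ Z^6.

∂_1: C_1 → C_0 maps an edge to its endpoints' difference, ∂[p,q] = q − p. For instance
  ∂[2,3] = [3] − [2].
As a 6×12 matrix over Z this has rank 5, with invariant factors (1,1,1,1,1).

The boundary map ∂_2: C_2 → C_1 maps a triangle to the signed sum of its edges. For instance
  ∂[0,2,3] = [2,3] − [0,3] + [0,2],
  ∂[2,4,5] = [4,5] − [2,5] + [2,4].
The 12×6 boundary matrix has rank 6 and Smith normal form diag(1,1,1,1,1,1).

Now H_k = ker ∂_k / im ∂_{k+1}, so:

  H_0: rank C_0 − rank ∂_1 = 6 − 5 = 1, and the invariant factors of ∂_1 are all 1, so H_0 ≅ Z.
  H_1: rank ker ∂_1 − rank ∂_2 = (12 − 5) − 6 = 1, and the invariant factors of ∂_2 are all 1, so H_1 ≅ Z.
  H_2: rank ker ∂_2 − rank ∂_3 = (6 − 6) − 0 = 0, and there is no ∂_3, so H_2 ≅ 0.

As a check, the Euler characteristic is 6 − 12 + 6 = 0, which agrees with 1 − 1 + 0 = 0.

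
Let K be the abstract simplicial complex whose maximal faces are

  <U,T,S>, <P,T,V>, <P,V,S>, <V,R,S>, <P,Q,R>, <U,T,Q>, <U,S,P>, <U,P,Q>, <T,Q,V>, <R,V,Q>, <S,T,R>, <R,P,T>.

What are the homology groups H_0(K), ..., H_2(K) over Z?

H_0 ≅ Z,  H_1 ≅ Z/2,  H_2 = 0.

Fix the vertex order P < Q < R < S < T < U < V and write every simplex with vertices in increasing order. Then dim K = 2 and the simplices of K are:

  0-simplices (7): P, Q, R, S, T, U, V
  1-simplices (18): PQ, PR, PS, PT, PU, PV, QR, QT, QU, QV, RS, RT, RV, ST, SU, SV, TU, TV
  2-simplices (12): PQR, PQU, PRT, PSU, PSV, PTV, QRV, QTU, QTV, RST, RSV, STU

giving chain groups C_0 ≅ Z^7, C_1 ≅ Z^18, C_2 ≅ Z^12.

Boundary ∂_1: C_1 → C_0 maps an edge to its endpoints' difference, ∂[p,q] = q − p.
This gives a 7×18 integer matrix of rank 6; reducing to Smith normal form yields diagonal entries (1,1,1,1,1,1).

∂_2: C_2 → C_1 acts by ∂[p,q,r] = [q,r] − [p,r] + [p,q]. For instance
  ∂RST = ST − RT + RS,
  ∂PSV = SV − PV + PS.
This gives a 18×12 integer matrix of rank 12; reducing to Smith normal form yields diagonal entries (1,1,1,1,1,1,1,1,1,1,1,2).

Reading off H_k = ker ∂_k / im ∂_{k+1}:

  H_0: rank C_0 − rank ∂_1 = 7 − 6 = 1, and the invariant factors of ∂_1 are all 1, so H_0 = Z.
  H_1: rank ker ∂_1 − rank ∂_2 = (18 − 6) − 12 = 0, and ∂_2 has invariant factor 2 > 1, so H_1 = Z/2.
  H_2: rank ker ∂_2 − rank ∂_3 = (12 − 12) − 0 = 0, and there is no ∂_3, so H_2 = 0.

As a check, the Euler characteristic is 7 − 18 + 12 = 1, which agrees with 1 − 0 + 0 = 1.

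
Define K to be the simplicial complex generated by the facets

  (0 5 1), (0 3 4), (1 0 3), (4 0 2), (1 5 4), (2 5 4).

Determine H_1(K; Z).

H_1 ≅ Z.

Order the vertices as 0 < 1 < 2 < 3 < 4 < 5. Listing each simplex with vertices in this order, K has dimension 2 with simplices:

  0-simplices (6): [0], [1], [2], [3], [4], [5]
  1-simplices (12): [0,1], [0,2], [0,3], [0,4], [0,5], [1,3], [1,4], [1,5], [2,4], [2,5], [3,4], [4,5]
  2-simplices (6): [0,1,3], [0,1,5], [0,2,4], [0,3,4], [1,4,5], [2,4,5]

so the chain groups are C_0 ≅ Z^6, C_1 ≅ Z^12, C_2 ≅ Z^6.

Boundary ∂_1: C_1 → C_0 is given by ∂[p,q] = [q] − [p].
The 6×12 boundary matrix has rank 5 and Smith normal form diag(1,1,1,1,1).

∂_2: C_2 → C_1 maps a triangle to the signed sum of its edges. For instance
  ∂[0,1,5] = [1,5] − [0,5] + [0,1],
  ∂[0,3,4] = [3,4] − [0,4] + [0,3].
The 12×6 boundary matrix has rank 6 and Smith normal form diag(1,1,1,1,1,1).

Reading off H_k = ker ∂_k / im ∂_{k+1}:

  H_1: rank ker ∂_1 − rank ∂_2 = (12 − 5) − 6 = 1, and the invariant factors of ∂_2 are all 1, so H_1 = Z.

(K is a triangulation of the cylinder S^1 x I.)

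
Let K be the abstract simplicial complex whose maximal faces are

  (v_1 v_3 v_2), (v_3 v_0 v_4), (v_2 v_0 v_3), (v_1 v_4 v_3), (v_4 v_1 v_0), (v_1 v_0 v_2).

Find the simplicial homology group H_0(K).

H_0 = Z.

Take the total order v_0 < v_1 < v_2 < v_3 < v_4 on the vertex set. Then K (dimension 2) consists of the simplices:

  0-simplices (5): [v_0], [v_1], [v_2], [v_3], [v_4]
  1-simplices (9): [v_0,v_1], [v_0,v_2], [v_0,v_3], [v_0,v_4], [v_1,v_2], [v_1,v_3], [v_1,v_4], [v_2,v_3], [v_3,v_4]
  2-simplices (6): [v_0,v_1,v_2], [v_0,v_1,v_4], [v_0,v_2,v_3], [v_0,v_3,v_4], [v_1,v_2,v_3], [v_1,v_3,v_4]

Hence C_0 ≅ Z^5, C_1 ≅ Z^9, C_2 ≅ Z^6.

The boundary map ∂_1: C_1 → C_0 sends each edge [p,q] (with p < q) to q − p.
This gives a 5×9 integer matrix of rank 4; reducing to Smith normal form yields diagonal entries (1,1,1,1).

Boundary ∂_2: C_2 → C_1 sends each 2-simplex [p,q,r] to [q,r] − [p,r] + [p,q]. For instance
  ∂[v_0,v_1,v_4] = [v_1,v_4] − [v_0,v_4] + [v_0,v_1],
  ∂[v_1,v_3,v_4] = [v_3,v_4] − [v_1,v_4] + [v_1,v_3].
As a 9×6 matrix over Z this has rank 5, with invariant factors (1,1,1,1,1).

From H_k ≅ ker(∂_k) / im(∂_{k+1}) we obtain:

  H_0: rank C_0 − rank ∂_1 = 5 − 4 = 1, and the invariant factors of ∂_1 are all 1, so H_0 = Z.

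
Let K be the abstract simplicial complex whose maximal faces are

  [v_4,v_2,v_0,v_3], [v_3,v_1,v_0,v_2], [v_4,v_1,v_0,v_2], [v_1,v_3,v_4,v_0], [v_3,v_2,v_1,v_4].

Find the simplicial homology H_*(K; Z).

H_0 = Z,  H_1 = 0,  H_2 = 0,  H_3 = Z.

Take the total order v_0 < v_1 < v_2 < v_3 < v_4 on the vertex set. Then K (dimension 3) consists of the simplices:

  0-simplices (5): [v_0], [v_1], [v_2], [v_3], [v_4]
  1-simplices (10): [v_0,v_1], [v_0,v_2], [v_0,v_3], [v_0,v_4], [v_1,v_2], [v_1,v_3], [v_1,v_4], [v_2,v_3], [v_2,v_4], [v_3,v_4]
  2-simplices (10): [v_0,v_1,v_2], [v_0,v_1,v_3], [v_0,v_1,v_4], [v_0,v_2,v_3], [v_0,v_2,v_4], [v_0,v_3,v_4], [v_1,v_2,v_3], [v_1,v_2,v_4], [v_1,v_3,v_4], [v_2,v_3,v_4]
  3-simplices (5): [v_0,v_1,v_2,v_3], [v_0,v_1,v_2,v_4], [v_0,v_1,v_3,v_4], [v_0,v_2,v_3,v_4], [v_1,v_2,v_3,v_4]

giving chain groups C_0 ≅ Z^5, C_1 ≅ Z^10, C_2 ≅ Z^10, C_3 ≅ Z^5.

Boundary ∂_1: C_1 → C_0 maps an edge to its endpoints' difference, ∂[p,q] = q − p. For instance
  ∂[v_0,v_3] = [v_3] − [v_0].
As a 5×10 matrix over Z this has rank 4, with invariant factors (1,1,1,1).

The boundary map ∂_2: C_2 → C_1 acts by ∂[p,q,r] = [q,r] − [p,r] + [p,q]. For instance
  ∂[v_0,v_3,v_4] = [v_3,v_4] − [v_0,v_4] + [v_0,v_3],
  ∂[v_1,v_3,v_4] = [v_3,v_4] − [v_1,v_4] + [v_1,v_3].
The 10×10 boundary matrix has rank 6 and Smith normal form diag(1,1,1,1,1,1).

∂_3: C_3 → C_2 sends each 3-simplex σ to the alternating sum Σ_i (−1)^i (σ with its i-th vertex removed). For instance
  ∂[v_1,v_2,v_3,v_4] = [v_2,v_3,v_4] − [v_1,v_3,v_4] + [v_1,v_2,v_4] − [v_1,v_2,v_3],
  ∂[v_0,v_1,v_2,v_4] = [v_1,v_2,v_4] − [v_0,v_2,v_4] + [v_0,v_1,v_4] − [v_0,v_1,v_2].
The resulting 10×5 matrix has rank 4, and its Smith normal form has invariant factors (1,1,1,1).

From H_k ≅ ker(∂_k) / im(∂_{k+1}) we obtain:

  H_0: rank C_0 − rank ∂_1 = 5 − 4 = 1, and the invariant factors of ∂_1 are all 1, so H_0 = Z.
  H_1: rank ker ∂_1 − rank ∂_2 = (10 − 4) − 6 = 0, and the invariant factors of ∂_2 are all 1, so H_1 = 0.
  H_2: rank ker ∂_2 − rank ∂_3 = (10 − 6) − 4 = 0, and the invariant factors of ∂_3 are all 1, so H_2 = 0.
  H_3: rank ker ∂_3 − rank ∂_4 = (5 − 4) − 0 = 1, and there is no ∂_4, so H_3 = Z.

As a check, the Euler characteristic is 5 − 10 + 10 − 5 = 0, which agrees with 1 − 0 + 0 − 1 = 0.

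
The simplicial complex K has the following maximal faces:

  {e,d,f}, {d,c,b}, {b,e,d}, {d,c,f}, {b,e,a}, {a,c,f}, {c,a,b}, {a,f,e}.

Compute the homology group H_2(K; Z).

H_2 = Z.

We work with the vertex ordering a < b < c < d < e < f. The simplices of K, each written with vertices in increasing order, are:

  0-simplices (6): a, b, c, d, e, f
  1-simplices (12): ab, ac, ae, af, bc, bd, be, cd, cf, de, df, ef
  2-simplices (8): abc, abe, acf, aef, bcd, bde, cdf, def

so the chain groups are C_0 ≅ Z^6, C_1 ≅ Z^12, C_2 ≅ Z^8.

Boundary ∂_1: C_1 → C_0 is given by ∂[p,q] = [q] − [p]. For instance
  ∂bd = d − b.
This gives a 6×12 integer matrix of rank 5; reducing to Smith normal form yields diagonal entries (1,1,1,1,1).

Boundary ∂_2: C_2 → C_1 acts by ∂[p,q,r] = [q,r] − [p,r] + [p,q]. For instance
  ∂bcd = cd − bd + bc,
  ∂abc = bc − ac + ab.
The resulting 12×8 matrix has rank 7, and its Smith normal form has invariant factors (1,1,1,1,1,1,1).

Computing H_k = (kernel of ∂_k) / (image of ∂_{k+1}):

  H_2: rank ker ∂_2 − rank ∂_3 = (8 − 7) − 0 = 1, and there is no ∂_3, so H_2 ≅ Z.

(K is a triangulation of the 2-sphere S^2.)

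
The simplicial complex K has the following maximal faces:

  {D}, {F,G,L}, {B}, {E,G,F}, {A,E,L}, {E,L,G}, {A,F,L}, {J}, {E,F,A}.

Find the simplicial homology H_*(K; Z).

H_0 ≅ Z^4,  H_1 = 0,  H_2 ≅ Z.

Fix the vertex order A < B < D < E < F < G < J < L and write every simplex with vertices in increasing order. Then dim K = 2 and the simplices of K are:

  0-simplices (8): A, B, D, E, F, G, J, L
  1-simplices (9): AE, AF, AL, EF, EG, EL, FG, FL, GL
  2-simplices (6): AEF, AEL, AFL, EFG, EGL, FGL

so the chain groups are C_0 ≅ Z^8, C_1 ≅ Z^9, C_2 ≅ Z^6.

Boundary ∂_1: C_1 → C_0 sends each edge [p,q] (with p < q) to q − p.
As a 8×9 matrix over Z this has rank 4, with invariant factors (1,1,1,1).

The boundary map ∂_2: C_2 → C_1 sends each 2-simplex [p,q,r] to [q,r] − [p,r] + [p,q]. For instance
  ∂AEL = EL − AL + AE,
  ∂FGL = GL − FL + FG.
As a 9×6 matrix over Z this has rank 5, with invariant factors (1,1,1,1,1).

Computing H_k = (kernel of ∂_k) / (image of ∂_{k+1}):

  H_0: rank C_0 − rank ∂_1 = 8 − 4 = 4, and the invariant factors of ∂_1 are all 1, so H_0 = Z^4.
  H_1: rank ker ∂_1 − rank ∂_2 = (9 − 4) − 5 = 0, and the invariant factors of ∂_2 are all 1, so H_1 = 0.
  H_2: rank ker ∂_2 − rank ∂_3 = (6 − 5) − 0 = 1, and there is no ∂_3, so H_2 = Z.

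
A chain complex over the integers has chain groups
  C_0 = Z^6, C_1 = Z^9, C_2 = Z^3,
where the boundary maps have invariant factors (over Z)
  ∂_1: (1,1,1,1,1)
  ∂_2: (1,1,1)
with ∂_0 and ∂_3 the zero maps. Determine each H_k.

H_0 ≅ Z,  H_1 ≅ Z,  H_2 = 0.

H_0: b_0 = 6 − 0 − 5 = 1; torsion from ∂_1 factors > 1: none. So H_0 ≅ Z.
H_1: b_1 = 9 − 5 − 3 = 1; torsion from ∂_2 factors > 1: none. So H_1 ≅ Z.
H_2: b_2 = 3 − 3 − 0 = 0; torsion from ∂_3 factors > 1: none. So H_2 ≅ 0.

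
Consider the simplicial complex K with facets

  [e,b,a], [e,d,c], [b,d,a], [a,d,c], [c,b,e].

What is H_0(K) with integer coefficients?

Fix the vertex order a < b < c < d < e and write every simplex with vertices in increasing order. Then dim K = 2 and the simplices of K are:

  0-simplices (5): a, b, c, d, e
  1-simplices (10): ab, ac, ad, ae, bc, bd, be, cd, ce, de
  2-simplices (5): abd, abe, acd, bce, cde

so the chain groups are C_0 ≅ Z^5, C_1 ≅ Z^10, C_2 ≅ Z^5.

Boundary ∂_1: C_1 → C_0 sends each edge [p,q] (with p < q) to q − p.
This gives a 5×10 integer matrix of rank 4; reducing to Smith normal form yields diagonal entries (1,1,1,1).

∂_2: C_2 → C_1 acts by ∂[p,q,r] = [q,r] − [p,r] + [p,q]. For instance
  ∂abe = be − ae + ab,
  ∂abd = bd − ad + ab.
As a 10×5 matrix over Z this has rank 5, with invariant factors (1,1,1,1,1).

From H_k ≅ ker(∂_k) / im(∂_{k+1}) we obtain:

  H_0: rank C_0 − rank ∂_1 = 5 − 4 = 1, and the invariant factors of ∂_1 are all 1, so H_0 = Z.

H_0 = Z.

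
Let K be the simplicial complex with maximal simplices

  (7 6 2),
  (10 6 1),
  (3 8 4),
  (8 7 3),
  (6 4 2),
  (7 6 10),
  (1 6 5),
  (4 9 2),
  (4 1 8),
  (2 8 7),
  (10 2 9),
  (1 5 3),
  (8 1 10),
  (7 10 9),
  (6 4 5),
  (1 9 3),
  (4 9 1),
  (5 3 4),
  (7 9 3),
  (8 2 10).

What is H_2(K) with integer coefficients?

H_2 ≅ 0.

K has 10 vertices, 30 edges, 20 triangles.
rank ∂_2 = 20, rank ∂_3 = 0 ⇒ b_2 = 20 − 20 − 0 = 0. So H_2 ≅ 0.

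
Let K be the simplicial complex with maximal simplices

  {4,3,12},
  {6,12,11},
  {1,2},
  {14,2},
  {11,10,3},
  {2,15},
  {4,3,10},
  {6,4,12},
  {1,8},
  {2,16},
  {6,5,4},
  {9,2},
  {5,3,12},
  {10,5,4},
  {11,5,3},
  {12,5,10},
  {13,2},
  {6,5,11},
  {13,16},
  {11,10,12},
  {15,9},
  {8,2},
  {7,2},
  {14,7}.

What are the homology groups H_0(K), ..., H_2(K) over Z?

H_0 ≅ Z^2,  H_1 ≅ Z^4 ⊕ Z/2,  H_2 = 0.

We work with the vertex ordering 1 < 2 < 3 < 4 < 5 < 6 < 7 < 8 < 9 < 10 < 11 < 12 < 13 < 14 < 15 < 16. The simplices of K, each written with vertices in increasing order, are:

  0-simplices (16): [1], [2], [3], [4], [5], [6], [7], [8], [9], [10], [11], [12], [13], [14], [15], [16]
  1-simplices (30): (30 of them)
  2-simplices (12): [3,4,10], [3,4,12], [3,5,11], [3,5,12], [3,10,11], [4,5,6], [4,5,10], [4,6,12], [5,6,11], [5,10,12], [6,11,12], [10,11,12]

so the chain groups are C_0 ≅ Z^16, C_1 ≅ Z^30, C_2 ≅ Z^12.

∂_1: C_1 → C_0 sends each edge [p,q] (with p < q) to q − p. For instance
  ∂[1,8] = [8] − [1].
This gives a 16×30 integer matrix of rank 14; reducing to Smith normal form yields diagonal entries (1,1,1,1,1,1,1,1,1,1,1,1,1,1).

The boundary map ∂_2: C_2 → C_1 acts by ∂[p,q,r] = [q,r] − [p,r] + [p,q]. For instance
  ∂[4,6,12] = [6,12] − [4,12] + [4,6],
  ∂[3,5,12] = [5,12] − [3,12] + [3,5].
The resulting 30×12 matrix has rank 12, and its Smith normal form has invariant factors (1,1,1,1,1,1,1,1,1,1,1,2).

From H_k ≅ ker(∂_k) / im(∂_{k+1}) we obtain:

  H_0: rank C_0 − rank ∂_1 = 16 − 14 = 2, and the invariant factors of ∂_1 are all 1, so H_0 = Z^2.
  H_1: rank ker ∂_1 − rank ∂_2 = (30 − 14) − 12 = 4, and ∂_2 has invariant factor 2 > 1, so H_1 = Z^4 ⊕ Z/2.
  H_2: rank ker ∂_2 − rank ∂_3 = (12 − 12) − 0 = 0, and there is no ∂_3, so H_2 = 0.

As a check, the Euler characteristic is 16 − 30 + 12 = -2, which agrees with 2 − 4 + 0 = -2.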